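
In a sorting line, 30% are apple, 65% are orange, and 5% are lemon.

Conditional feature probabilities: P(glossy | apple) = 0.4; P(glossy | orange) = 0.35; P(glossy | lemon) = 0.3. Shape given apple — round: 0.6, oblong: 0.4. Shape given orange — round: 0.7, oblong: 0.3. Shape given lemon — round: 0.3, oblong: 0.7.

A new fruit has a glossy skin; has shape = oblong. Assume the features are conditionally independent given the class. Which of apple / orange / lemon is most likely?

apple: 0.3 × 0.4 × 0.4 = 0.048
orange: 0.65 × 0.35 × 0.3 = 0.06825
lemon: 0.05 × 0.3 × 0.7 = 0.0105
Highest score → orange.

orange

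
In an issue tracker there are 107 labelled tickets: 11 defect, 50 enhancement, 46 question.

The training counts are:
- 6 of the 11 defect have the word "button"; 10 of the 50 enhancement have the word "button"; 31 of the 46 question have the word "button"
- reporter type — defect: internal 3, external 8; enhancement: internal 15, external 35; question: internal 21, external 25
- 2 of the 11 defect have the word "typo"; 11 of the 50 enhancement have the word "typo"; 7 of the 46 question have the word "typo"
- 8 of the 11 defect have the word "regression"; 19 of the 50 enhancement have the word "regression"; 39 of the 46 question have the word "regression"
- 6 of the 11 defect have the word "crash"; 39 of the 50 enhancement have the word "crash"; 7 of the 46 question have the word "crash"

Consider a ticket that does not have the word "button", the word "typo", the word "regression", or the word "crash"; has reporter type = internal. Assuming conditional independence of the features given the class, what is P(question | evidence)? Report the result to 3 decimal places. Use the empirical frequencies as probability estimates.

0.346

defect: (11/107) × (5/11) × (3/11) × (9/11) × (3/11) × (5/11) ≈ 0.00129262
enhancement: (50/107) × (40/50) × (15/50) × (39/50) × (31/50) × (11/50) ≈ 0.0119318
question: (46/107) × (15/46) × (21/46) × (39/46) × (7/46) × (39/46) ≈ 0.0070004
P(question | x) = 0.0070004 / 0.02022482 ≈ 0.346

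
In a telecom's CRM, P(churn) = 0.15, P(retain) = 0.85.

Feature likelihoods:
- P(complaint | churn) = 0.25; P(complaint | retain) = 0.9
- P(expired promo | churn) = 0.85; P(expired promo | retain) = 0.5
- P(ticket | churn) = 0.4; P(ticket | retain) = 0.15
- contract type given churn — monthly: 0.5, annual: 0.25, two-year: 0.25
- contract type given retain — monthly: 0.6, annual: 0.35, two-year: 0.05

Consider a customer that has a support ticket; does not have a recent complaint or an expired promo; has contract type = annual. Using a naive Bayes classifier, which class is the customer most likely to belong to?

churn: 0.15 × (1−0.25) × (1−0.85) × 0.4 × 0.25 = 0.0016875
retain: 0.85 × (1−0.9) × (1−0.5) × 0.15 × 0.35 = 0.00223125
Highest score → retain.

retain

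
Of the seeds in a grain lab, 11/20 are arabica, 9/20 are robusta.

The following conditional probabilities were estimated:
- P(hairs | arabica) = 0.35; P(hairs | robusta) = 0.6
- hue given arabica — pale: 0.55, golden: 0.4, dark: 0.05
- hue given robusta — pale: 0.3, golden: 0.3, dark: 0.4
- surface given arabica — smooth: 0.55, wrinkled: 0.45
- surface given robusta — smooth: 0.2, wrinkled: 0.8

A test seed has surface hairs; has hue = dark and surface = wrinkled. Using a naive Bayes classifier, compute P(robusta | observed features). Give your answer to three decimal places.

0.952

arabica: 0.55 × 0.35 × 0.05 × 0.45 = 0.00433125
robusta: 0.45 × 0.6 × 0.4 × 0.8 = 0.0864
P(robusta | x) = 0.0864 / 0.09073125 ≈ 0.952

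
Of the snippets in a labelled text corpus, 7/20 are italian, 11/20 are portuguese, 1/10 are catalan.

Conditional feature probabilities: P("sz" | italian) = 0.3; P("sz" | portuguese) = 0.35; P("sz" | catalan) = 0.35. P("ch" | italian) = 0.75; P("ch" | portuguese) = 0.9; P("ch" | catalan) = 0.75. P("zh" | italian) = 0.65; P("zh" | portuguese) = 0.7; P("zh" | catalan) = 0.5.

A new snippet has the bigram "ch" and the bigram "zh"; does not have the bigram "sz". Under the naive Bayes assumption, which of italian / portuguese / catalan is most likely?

italian: 0.35 × (1−0.3) × 0.75 × 0.65 = 0.1194375
portuguese: 0.55 × (1−0.35) × 0.9 × 0.7 = 0.225225
catalan: 0.1 × (1−0.35) × 0.75 × 0.5 = 0.024375
Highest score → portuguese.

portuguese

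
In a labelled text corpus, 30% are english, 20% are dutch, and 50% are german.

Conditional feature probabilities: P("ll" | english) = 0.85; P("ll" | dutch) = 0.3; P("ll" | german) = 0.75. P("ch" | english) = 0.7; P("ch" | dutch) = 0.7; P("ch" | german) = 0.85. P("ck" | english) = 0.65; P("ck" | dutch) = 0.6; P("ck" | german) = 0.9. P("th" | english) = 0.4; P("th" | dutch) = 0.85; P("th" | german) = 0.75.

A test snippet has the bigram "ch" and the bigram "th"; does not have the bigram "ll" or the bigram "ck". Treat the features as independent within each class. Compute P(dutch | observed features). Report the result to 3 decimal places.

english: 0.3 × (1−0.85) × 0.7 × (1−0.65) × 0.4 = 0.00441
dutch: 0.2 × (1−0.3) × 0.7 × (1−0.6) × 0.85 = 0.03332
german: 0.5 × (1−0.75) × 0.85 × (1−0.9) × 0.75 = 0.00796875
P(dutch | x) = 0.03332 / 0.04569875 ≈ 0.729

0.729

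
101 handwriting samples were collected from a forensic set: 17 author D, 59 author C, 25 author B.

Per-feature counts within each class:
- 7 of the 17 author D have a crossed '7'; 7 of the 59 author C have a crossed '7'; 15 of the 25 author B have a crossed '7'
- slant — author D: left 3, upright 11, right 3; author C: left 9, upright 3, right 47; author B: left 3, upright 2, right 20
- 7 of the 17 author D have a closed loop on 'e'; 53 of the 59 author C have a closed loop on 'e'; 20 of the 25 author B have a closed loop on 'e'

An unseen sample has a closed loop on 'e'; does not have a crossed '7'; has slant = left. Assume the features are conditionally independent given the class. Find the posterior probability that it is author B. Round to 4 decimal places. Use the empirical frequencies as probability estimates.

0.1089

author D: (17/101) × (10/17) × (3/17) × (7/17) ≈ 0.00719449
author C: (59/101) × (52/59) × (9/59) × (53/59) ≈ 0.0705499
author B: (25/101) × (10/25) × (3/25) × (20/25) ≈ 0.00950495
P(author B | x) = 0.00950495 / 0.08724934 ≈ 0.1089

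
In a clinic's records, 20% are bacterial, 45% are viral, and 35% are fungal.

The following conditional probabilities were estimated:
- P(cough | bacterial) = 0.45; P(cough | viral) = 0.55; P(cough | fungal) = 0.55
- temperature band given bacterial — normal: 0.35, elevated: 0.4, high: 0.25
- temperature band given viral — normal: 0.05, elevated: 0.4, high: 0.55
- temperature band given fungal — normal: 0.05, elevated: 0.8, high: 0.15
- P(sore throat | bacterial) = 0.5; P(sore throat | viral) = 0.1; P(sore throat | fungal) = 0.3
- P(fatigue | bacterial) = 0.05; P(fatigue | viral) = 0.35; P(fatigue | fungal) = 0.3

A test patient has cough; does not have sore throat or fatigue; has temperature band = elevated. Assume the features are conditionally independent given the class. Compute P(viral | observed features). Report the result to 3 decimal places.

bacterial: 0.2 × 0.45 × 0.4 × (1−0.5) × (1−0.05) = 0.0171
viral: 0.45 × 0.55 × 0.4 × (1−0.1) × (1−0.35) = 0.057915
fungal: 0.35 × 0.55 × 0.8 × (1−0.3) × (1−0.3) = 0.07546
P(viral | x) = 0.057915 / 0.150475 ≈ 0.385

0.385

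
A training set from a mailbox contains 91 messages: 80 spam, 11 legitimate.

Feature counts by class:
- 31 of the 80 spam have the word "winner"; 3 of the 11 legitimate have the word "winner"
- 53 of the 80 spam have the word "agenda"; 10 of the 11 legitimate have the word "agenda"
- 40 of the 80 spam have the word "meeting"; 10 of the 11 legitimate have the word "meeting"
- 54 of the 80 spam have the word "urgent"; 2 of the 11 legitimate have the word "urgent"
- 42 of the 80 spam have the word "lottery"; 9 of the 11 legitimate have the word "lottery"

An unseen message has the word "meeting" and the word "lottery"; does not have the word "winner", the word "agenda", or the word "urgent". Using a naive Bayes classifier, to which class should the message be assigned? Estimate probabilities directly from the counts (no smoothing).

spam: (80/91) × (49/80) × (27/80) × (40/80) × (26/80) × (42/80) = 0.01550390625
legitimate: (11/91) × (8/11) × (1/11) × (10/11) × (9/11) × (9/11) ≈ 0.00486366
Highest score → spam.

spam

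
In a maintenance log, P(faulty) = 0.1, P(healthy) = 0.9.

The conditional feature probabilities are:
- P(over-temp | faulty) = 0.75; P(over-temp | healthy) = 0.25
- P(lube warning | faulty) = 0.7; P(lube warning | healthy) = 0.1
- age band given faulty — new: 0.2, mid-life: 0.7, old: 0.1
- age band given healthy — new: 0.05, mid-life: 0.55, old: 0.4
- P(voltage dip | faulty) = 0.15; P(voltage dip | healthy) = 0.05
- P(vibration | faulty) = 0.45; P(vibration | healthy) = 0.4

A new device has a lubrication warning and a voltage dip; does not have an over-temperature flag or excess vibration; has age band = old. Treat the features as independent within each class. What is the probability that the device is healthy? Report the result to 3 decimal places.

faulty: 0.1 × (1−0.75) × 0.7 × 0.1 × 0.15 × (1−0.45) = 0.000144375
healthy: 0.9 × (1−0.25) × 0.1 × 0.4 × 0.05 × (1−0.4) = 0.00081
P(healthy | x) = 0.00081 / 0.000954375 ≈ 0.849

0.849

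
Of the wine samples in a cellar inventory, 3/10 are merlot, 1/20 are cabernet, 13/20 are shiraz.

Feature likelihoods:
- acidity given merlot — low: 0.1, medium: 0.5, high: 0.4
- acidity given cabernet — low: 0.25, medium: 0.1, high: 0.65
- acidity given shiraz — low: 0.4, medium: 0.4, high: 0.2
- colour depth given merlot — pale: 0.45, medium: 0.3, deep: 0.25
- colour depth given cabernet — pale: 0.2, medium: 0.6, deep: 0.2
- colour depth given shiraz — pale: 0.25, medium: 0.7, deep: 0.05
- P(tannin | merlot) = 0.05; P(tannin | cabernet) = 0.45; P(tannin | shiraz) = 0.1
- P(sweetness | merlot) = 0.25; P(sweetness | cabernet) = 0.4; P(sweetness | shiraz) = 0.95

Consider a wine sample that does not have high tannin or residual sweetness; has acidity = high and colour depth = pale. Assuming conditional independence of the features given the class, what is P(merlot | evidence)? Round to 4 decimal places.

0.9143

merlot: 0.3 × 0.4 × 0.45 × (1−0.05) × (1−0.25) = 0.038475
cabernet: 0.05 × 0.65 × 0.2 × (1−0.45) × (1−0.4) = 0.002145
shiraz: 0.65 × 0.2 × 0.25 × (1−0.1) × (1−0.95) = 0.0014625
P(merlot | x) = 0.038475 / 0.0420825 ≈ 0.9143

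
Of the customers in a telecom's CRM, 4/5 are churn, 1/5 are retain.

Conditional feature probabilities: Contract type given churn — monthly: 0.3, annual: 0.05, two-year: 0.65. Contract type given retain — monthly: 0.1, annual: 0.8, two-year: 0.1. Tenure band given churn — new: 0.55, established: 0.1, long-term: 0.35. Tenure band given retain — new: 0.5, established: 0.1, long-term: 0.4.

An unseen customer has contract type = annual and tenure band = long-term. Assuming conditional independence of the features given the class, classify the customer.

retain

churn: 0.8 × 0.05 × 0.35 = 0.014
retain: 0.2 × 0.8 × 0.4 = 0.064
Highest score → retain.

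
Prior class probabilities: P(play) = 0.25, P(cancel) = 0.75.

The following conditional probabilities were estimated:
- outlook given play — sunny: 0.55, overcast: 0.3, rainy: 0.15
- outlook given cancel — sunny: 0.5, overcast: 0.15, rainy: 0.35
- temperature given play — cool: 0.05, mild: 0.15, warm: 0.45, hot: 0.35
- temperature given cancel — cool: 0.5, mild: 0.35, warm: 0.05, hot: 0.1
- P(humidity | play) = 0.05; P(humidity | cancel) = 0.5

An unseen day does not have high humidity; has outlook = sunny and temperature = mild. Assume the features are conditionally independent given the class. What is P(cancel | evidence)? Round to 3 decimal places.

play: 0.25 × 0.55 × 0.15 × (1−0.05) = 0.01959375
cancel: 0.75 × 0.5 × 0.35 × (1−0.5) = 0.065625
P(cancel | x) = 0.065625 / 0.08521875 ≈ 0.770

0.770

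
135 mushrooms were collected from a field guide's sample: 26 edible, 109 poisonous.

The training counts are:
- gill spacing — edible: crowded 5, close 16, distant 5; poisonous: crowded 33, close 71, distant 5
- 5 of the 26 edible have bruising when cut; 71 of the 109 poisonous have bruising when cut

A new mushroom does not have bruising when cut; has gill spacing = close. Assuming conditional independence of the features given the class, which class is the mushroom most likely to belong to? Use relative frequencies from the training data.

edible: (26/135) × (16/26) × (21/26) ≈ 0.0957265
poisonous: (109/135) × (71/109) × (38/109) ≈ 0.18335
Highest score → poisonous.

poisonous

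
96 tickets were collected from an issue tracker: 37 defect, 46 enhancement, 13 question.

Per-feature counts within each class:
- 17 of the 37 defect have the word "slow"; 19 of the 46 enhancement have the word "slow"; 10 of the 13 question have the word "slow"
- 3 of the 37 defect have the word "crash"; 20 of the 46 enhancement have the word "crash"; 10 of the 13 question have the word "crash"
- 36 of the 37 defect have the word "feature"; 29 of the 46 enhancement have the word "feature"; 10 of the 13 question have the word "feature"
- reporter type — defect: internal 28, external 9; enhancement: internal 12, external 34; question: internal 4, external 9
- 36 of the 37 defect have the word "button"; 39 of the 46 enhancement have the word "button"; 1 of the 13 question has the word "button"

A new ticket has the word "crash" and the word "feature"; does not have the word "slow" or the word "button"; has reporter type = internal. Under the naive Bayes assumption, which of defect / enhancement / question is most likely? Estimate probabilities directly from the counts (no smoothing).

defect: (37/96) × (20/37) × (3/37) × (36/37) × (28/37) × (1/37) ≈ 0.00033615
enhancement: (46/96) × (27/46) × (20/46) × (29/46) × (12/46) × (7/46) ≈ 0.00306033
question: (13/96) × (3/13) × (10/13) × (10/13) × (4/13) × (12/13) ≈ 0.00525192
Highest score → question.

question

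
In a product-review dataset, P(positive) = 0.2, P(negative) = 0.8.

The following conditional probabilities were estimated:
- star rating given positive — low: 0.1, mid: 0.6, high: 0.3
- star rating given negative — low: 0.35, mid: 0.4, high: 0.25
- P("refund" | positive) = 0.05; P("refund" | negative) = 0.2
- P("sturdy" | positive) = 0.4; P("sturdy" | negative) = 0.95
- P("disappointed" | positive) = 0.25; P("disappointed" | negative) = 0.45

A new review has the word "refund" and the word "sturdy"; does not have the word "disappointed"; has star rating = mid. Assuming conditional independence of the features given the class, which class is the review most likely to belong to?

positive: 0.2 × 0.6 × 0.05 × 0.4 × (1−0.25) = 0.0018
negative: 0.8 × 0.4 × 0.2 × 0.95 × (1−0.45) = 0.03344
Highest score → negative.

negative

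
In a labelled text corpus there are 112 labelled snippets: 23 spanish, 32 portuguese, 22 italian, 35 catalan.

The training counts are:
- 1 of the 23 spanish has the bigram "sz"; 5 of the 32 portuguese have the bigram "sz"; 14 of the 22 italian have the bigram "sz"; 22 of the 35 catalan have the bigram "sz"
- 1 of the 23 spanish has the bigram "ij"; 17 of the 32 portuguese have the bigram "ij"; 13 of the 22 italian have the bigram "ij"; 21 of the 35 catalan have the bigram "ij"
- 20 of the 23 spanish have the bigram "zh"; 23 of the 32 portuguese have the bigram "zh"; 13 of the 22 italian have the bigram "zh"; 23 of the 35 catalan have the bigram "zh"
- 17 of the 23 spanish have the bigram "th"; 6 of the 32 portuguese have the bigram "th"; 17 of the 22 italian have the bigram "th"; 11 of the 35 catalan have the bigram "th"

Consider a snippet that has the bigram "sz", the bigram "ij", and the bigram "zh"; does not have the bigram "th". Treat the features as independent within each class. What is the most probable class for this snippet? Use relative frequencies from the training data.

spanish: (23/112) × (1/23) × (1/23) × (20/23) × (6/23) ≈ 0.0000880602
portuguese: (32/112) × (5/32) × (17/32) × (23/32) × (26/32) ≈ 0.0138501
italian: (22/112) × (14/22) × (13/22) × (13/22) × (5/22) ≈ 0.0099197
catalan: (35/112) × (22/35) × (21/35) × (23/35) × (24/35) ≈ 0.0531079
Highest score → catalan.

catalan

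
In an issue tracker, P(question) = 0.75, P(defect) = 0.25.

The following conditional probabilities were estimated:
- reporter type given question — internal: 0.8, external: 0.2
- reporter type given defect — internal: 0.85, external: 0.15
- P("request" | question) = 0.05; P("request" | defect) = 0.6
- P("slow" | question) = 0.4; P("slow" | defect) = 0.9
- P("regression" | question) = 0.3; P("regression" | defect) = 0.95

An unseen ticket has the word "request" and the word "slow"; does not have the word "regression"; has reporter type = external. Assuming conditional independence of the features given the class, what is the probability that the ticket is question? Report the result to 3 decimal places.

0.675

question: 0.75 × 0.2 × 0.05 × 0.4 × (1−0.3) = 0.0021
defect: 0.25 × 0.15 × 0.6 × 0.9 × (1−0.95) = 0.0010125
P(question | x) = 0.0021 / 0.0031125 ≈ 0.675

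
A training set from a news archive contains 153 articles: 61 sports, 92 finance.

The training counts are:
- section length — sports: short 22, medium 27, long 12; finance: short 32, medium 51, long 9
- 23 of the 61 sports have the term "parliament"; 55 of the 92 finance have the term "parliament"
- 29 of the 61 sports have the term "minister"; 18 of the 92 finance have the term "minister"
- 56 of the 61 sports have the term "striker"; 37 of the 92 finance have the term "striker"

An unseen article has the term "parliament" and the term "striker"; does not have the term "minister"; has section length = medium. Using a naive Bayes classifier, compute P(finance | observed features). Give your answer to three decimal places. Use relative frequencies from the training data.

0.668

sports: (61/153) × (27/61) × (23/61) × (32/61) × (56/61) ≈ 0.0320441
finance: (92/153) × (51/92) × (55/92) × (74/92) × (37/92) ≈ 0.0644631
P(finance | x) = 0.0644631 / 0.0965072 ≈ 0.668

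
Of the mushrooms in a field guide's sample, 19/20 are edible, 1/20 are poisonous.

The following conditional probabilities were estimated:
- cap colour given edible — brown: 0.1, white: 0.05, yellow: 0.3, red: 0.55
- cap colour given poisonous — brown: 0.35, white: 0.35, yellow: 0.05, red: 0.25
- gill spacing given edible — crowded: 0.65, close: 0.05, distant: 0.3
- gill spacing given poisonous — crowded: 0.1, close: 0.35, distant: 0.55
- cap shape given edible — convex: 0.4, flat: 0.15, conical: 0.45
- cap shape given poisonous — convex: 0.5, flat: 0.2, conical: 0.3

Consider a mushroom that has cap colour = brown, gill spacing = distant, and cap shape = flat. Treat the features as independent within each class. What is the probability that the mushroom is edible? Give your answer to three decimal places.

0.690

edible: 0.95 × 0.1 × 0.3 × 0.15 = 0.004275
poisonous: 0.05 × 0.35 × 0.55 × 0.2 = 0.001925
P(edible | x) = 0.004275 / 0.0062 ≈ 0.690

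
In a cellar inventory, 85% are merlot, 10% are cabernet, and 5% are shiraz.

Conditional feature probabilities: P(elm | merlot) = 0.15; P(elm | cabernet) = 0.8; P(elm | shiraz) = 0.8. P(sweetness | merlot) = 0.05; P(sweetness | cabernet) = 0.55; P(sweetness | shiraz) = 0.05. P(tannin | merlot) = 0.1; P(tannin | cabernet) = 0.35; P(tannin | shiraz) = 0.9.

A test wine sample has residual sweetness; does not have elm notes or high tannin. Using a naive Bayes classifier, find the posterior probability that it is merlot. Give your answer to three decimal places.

0.819

merlot: 0.85 × (1−0.15) × 0.05 × (1−0.1) = 0.0325125
cabernet: 0.1 × (1−0.8) × 0.55 × (1−0.35) = 0.00715
shiraz: 0.05 × (1−0.8) × 0.05 × (1−0.9) = 0.00005
P(merlot | x) = 0.0325125 / 0.0397125 ≈ 0.819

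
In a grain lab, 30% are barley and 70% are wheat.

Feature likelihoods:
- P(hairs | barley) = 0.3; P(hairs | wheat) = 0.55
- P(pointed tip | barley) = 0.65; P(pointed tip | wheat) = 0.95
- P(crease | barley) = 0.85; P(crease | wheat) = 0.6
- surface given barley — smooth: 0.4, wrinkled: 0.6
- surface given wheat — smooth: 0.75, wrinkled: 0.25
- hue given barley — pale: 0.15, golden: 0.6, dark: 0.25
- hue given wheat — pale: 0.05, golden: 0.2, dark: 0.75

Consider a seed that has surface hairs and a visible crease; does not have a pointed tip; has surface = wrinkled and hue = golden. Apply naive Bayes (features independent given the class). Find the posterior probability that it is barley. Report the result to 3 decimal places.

barley: 0.3 × 0.3 × (1−0.65) × 0.85 × 0.6 × 0.6 = 0.009639
wheat: 0.7 × 0.55 × (1−0.95) × 0.6 × 0.25 × 0.2 = 0.0005775
P(barley | x) = 0.009639 / 0.0102165 ≈ 0.943

0.943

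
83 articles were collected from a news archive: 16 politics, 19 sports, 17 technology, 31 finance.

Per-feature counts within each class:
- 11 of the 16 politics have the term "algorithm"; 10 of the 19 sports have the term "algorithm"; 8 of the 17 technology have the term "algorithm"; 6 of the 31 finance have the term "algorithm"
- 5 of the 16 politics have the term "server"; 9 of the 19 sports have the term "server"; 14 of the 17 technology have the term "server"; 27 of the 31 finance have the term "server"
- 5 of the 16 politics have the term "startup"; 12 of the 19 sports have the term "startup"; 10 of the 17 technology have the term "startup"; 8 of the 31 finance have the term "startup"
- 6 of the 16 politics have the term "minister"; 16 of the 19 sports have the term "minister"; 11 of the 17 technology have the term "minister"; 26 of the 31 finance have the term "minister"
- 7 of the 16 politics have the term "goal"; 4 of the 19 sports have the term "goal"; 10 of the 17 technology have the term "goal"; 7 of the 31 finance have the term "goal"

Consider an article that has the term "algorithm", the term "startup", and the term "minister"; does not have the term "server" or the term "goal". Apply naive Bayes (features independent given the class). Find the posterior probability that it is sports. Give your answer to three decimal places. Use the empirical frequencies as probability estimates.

0.722

politics: (16/83) × (11/16) × (11/16) × (5/16) × (6/16) × (9/16) ≈ 0.00600608
sports: (19/83) × (10/19) × (10/19) × (12/19) × (16/19) × (15/19) ≈ 0.0266256
technology: (17/83) × (8/17) × (3/17) × (10/17) × (11/17) × (7/17) ≈ 0.0026658
finance: (31/83) × (6/31) × (4/31) × (8/31) × (26/31) × (24/31) ≈ 0.00156301
P(sports | x) = 0.0266256 / 0.03686049 ≈ 0.722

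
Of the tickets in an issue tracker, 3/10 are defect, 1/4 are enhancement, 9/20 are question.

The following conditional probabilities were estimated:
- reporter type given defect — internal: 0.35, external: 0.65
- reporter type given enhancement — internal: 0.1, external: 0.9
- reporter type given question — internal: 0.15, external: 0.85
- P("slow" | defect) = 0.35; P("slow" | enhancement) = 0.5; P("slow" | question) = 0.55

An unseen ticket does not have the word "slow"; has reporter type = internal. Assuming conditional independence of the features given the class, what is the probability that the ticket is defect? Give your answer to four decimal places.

0.6142

defect: 0.3 × 0.35 × (1−0.35) = 0.06825
enhancement: 0.25 × 0.1 × (1−0.5) = 0.0125
question: 0.45 × 0.15 × (1−0.55) = 0.030375
P(defect | x) = 0.06825 / 0.111125 ≈ 0.6142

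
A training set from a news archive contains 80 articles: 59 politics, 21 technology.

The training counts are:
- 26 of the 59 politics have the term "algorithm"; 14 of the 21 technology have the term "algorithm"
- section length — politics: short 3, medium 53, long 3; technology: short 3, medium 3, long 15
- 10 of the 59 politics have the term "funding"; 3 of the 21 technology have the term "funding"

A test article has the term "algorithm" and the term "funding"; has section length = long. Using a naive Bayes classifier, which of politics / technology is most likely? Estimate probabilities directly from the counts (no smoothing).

politics: (59/80) × (26/59) × (3/59) × (10/59) ≈ 0.00280092
technology: (21/80) × (14/21) × (15/21) × (3/21) ≈ 0.0178571
Highest score → technology.

technology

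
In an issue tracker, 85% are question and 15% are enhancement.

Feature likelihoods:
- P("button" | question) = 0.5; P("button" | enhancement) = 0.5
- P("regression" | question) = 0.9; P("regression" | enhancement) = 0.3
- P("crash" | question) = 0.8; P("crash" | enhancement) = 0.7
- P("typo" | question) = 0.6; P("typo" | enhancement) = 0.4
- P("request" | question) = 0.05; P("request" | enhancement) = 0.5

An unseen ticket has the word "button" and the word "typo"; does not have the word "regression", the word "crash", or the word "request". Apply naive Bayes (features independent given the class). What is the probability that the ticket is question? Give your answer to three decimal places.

0.606

question: 0.85 × 0.5 × (1−0.9) × (1−0.8) × 0.6 × (1−0.05) = 0.004845
enhancement: 0.15 × 0.5 × (1−0.3) × (1−0.7) × 0.4 × (1−0.5) = 0.00315
P(question | x) = 0.004845 / 0.007995 ≈ 0.606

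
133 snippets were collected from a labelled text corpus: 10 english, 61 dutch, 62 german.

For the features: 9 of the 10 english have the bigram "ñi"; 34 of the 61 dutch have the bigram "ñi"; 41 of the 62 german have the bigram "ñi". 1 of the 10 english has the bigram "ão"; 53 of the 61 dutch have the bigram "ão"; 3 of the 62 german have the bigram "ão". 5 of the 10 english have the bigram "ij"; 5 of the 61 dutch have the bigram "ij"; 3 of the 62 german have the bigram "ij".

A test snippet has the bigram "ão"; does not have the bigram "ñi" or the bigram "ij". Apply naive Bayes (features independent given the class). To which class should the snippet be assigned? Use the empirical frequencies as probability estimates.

dutch

english: (10/133) × (1/10) × (1/10) × (5/10) ≈ 0.00037594
dutch: (61/133) × (27/61) × (53/61) × (56/61) ≈ 0.161926
german: (62/133) × (21/62) × (3/62) × (59/62) ≈ 0.00727039
Highest score → dutch.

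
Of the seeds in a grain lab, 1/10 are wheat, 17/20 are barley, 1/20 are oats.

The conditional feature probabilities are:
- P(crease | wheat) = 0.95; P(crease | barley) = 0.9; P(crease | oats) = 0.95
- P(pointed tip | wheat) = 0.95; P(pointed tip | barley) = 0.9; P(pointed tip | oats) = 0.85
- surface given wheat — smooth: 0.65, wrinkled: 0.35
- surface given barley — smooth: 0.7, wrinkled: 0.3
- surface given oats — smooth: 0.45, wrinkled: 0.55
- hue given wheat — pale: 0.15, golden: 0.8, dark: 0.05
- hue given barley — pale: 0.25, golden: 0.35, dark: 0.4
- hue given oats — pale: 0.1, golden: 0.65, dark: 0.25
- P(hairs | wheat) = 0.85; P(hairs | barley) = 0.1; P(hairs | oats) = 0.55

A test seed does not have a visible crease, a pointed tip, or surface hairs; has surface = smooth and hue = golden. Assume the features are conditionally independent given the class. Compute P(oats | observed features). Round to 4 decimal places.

0.0254

wheat: 0.1 × (1−0.95) × (1−0.95) × 0.65 × 0.8 × (1−0.85) = 0.0000195
barley: 0.85 × (1−0.9) × (1−0.9) × 0.7 × 0.35 × (1−0.1) = 0.00187425
oats: 0.05 × (1−0.95) × (1−0.85) × 0.45 × 0.65 × (1−0.55) = 0.000049359375
P(oats | x) = 0.000049359375 / 0.001943109375 ≈ 0.0254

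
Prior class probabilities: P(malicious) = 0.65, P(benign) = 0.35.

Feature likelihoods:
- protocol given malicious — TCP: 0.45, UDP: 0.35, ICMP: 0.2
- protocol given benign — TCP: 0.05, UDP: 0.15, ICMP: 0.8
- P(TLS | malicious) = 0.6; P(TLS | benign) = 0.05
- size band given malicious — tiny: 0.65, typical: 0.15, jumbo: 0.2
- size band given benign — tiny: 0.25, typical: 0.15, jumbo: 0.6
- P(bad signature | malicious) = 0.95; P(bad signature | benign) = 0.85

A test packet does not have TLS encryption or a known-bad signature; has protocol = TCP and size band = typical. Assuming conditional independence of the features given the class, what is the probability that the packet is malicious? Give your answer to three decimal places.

0.701

malicious: 0.65 × 0.45 × (1−0.6) × 0.15 × (1−0.95) = 0.0008775
benign: 0.35 × 0.05 × (1−0.05) × 0.15 × (1−0.85) = 0.0003740625
P(malicious | x) = 0.0008775 / 0.0012515625 ≈ 0.701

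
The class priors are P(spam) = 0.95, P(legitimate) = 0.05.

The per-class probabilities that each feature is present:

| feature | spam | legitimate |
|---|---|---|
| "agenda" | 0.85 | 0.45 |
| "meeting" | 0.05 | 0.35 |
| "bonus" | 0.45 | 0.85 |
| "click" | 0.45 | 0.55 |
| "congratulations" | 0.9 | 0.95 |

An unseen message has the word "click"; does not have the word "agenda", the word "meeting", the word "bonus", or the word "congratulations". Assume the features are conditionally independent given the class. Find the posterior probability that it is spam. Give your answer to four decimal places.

spam: 0.95 × (1−0.85) × (1−0.05) × (1−0.45) × 0.45 × (1−0.9) = 0.00335053125
legitimate: 0.05 × (1−0.45) × (1−0.35) × (1−0.85) × 0.55 × (1−0.95) = 0.000073734375
P(spam | x) = 0.00335053125 / 0.003424265625 ≈ 0.9785

0.9785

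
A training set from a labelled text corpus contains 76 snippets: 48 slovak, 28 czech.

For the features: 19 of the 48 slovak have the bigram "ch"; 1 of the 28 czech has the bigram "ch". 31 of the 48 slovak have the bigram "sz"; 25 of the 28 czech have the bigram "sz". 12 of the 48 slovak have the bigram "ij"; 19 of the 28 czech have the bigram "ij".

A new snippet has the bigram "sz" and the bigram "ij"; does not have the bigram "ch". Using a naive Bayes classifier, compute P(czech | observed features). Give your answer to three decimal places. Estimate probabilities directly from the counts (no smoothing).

slovak: (48/76) × (29/48) × (31/48) × (12/48) ≈ 0.0616091
czech: (28/76) × (27/28) × (25/28) × (19/28) ≈ 0.215242
P(czech | x) = 0.215242 / 0.2768511 ≈ 0.777

0.777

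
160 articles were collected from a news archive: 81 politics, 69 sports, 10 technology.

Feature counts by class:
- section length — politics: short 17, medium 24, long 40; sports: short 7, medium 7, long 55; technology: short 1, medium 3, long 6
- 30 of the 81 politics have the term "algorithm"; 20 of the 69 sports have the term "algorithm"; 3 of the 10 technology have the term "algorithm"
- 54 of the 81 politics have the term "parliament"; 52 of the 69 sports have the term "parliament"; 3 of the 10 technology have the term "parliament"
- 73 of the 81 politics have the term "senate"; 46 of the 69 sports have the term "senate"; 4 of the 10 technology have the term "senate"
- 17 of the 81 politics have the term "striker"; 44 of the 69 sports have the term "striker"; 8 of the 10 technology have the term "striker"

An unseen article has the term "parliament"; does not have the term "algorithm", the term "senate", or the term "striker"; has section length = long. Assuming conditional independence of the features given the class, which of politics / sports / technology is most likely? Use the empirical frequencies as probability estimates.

politics: (81/160) × (40/81) × (51/81) × (54/81) × (8/81) × (64/81) ≈ 0.00818906
sports: (69/160) × (55/69) × (49/69) × (52/69) × (23/69) × (25/69) ≈ 0.0222184
technology: (10/160) × (6/10) × (7/10) × (3/10) × (6/10) × (2/10) = 0.000945
Highest score → sports.

sports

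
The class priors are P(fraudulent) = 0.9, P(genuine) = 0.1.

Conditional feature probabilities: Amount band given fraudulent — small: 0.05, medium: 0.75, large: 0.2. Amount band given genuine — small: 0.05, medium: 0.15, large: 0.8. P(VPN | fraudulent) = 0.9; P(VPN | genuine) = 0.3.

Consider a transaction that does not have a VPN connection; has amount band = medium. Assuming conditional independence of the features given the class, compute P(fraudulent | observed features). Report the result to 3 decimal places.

0.865

fraudulent: 0.9 × 0.75 × (1−0.9) = 0.0675
genuine: 0.1 × 0.15 × (1−0.3) = 0.0105
P(fraudulent | x) = 0.0675 / 0.078 ≈ 0.865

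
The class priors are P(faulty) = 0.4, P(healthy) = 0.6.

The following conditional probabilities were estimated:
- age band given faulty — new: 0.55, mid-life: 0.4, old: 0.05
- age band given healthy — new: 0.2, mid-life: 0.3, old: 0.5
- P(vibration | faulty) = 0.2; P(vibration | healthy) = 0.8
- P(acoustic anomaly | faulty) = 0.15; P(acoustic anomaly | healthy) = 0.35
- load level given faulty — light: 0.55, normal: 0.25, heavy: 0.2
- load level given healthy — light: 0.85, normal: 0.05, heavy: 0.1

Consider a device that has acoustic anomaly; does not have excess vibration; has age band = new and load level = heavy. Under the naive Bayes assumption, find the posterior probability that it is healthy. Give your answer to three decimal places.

0.137

faulty: 0.4 × 0.55 × (1−0.2) × 0.15 × 0.2 = 0.00528
healthy: 0.6 × 0.2 × (1−0.8) × 0.35 × 0.1 = 0.00084
P(healthy | x) = 0.00084 / 0.00612 ≈ 0.137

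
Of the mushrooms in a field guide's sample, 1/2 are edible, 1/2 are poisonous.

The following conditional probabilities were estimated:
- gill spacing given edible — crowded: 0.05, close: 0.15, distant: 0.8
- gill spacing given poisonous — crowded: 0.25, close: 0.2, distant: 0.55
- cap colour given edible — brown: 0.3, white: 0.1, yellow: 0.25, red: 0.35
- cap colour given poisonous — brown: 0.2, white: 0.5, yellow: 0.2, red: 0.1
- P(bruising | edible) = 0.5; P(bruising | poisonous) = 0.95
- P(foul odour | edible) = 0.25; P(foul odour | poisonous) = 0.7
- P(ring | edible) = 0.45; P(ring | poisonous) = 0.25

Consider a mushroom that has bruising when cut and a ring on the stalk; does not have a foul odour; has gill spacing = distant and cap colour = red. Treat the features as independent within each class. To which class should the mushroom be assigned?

edible

edible: 0.5 × 0.8 × 0.35 × 0.5 × (1−0.25) × 0.45 = 0.023625
poisonous: 0.5 × 0.55 × 0.1 × 0.95 × (1−0.7) × 0.25 = 0.001959375
Highest score → edible.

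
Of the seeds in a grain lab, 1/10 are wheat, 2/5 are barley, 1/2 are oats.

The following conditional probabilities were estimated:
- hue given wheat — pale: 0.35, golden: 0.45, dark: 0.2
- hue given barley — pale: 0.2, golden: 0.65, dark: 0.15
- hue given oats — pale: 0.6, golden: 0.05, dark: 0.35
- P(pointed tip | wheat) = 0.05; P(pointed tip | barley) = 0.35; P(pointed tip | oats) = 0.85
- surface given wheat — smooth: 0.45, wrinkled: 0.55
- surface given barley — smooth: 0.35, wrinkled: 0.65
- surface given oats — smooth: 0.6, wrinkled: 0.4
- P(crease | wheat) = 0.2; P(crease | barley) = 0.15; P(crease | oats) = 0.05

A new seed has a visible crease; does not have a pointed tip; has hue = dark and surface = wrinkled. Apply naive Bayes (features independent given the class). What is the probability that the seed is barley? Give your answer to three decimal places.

wheat: 0.1 × 0.2 × (1−0.05) × 0.55 × 0.2 = 0.00209
barley: 0.4 × 0.15 × (1−0.35) × 0.65 × 0.15 = 0.0038025
oats: 0.5 × 0.35 × (1−0.85) × 0.4 × 0.05 = 0.000525
P(barley | x) = 0.0038025 / 0.0064175 ≈ 0.593

0.593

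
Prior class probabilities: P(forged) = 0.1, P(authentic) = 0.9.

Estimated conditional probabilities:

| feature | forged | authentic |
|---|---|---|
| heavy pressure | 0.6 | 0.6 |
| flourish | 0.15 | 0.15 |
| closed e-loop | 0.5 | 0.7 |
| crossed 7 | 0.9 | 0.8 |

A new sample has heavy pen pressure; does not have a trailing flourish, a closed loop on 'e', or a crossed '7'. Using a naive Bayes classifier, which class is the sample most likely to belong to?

authentic

forged: 0.1 × 0.6 × (1−0.15) × (1−0.5) × (1−0.9) = 0.00255
authentic: 0.9 × 0.6 × (1−0.15) × (1−0.7) × (1−0.8) = 0.02754
Highest score → authentic.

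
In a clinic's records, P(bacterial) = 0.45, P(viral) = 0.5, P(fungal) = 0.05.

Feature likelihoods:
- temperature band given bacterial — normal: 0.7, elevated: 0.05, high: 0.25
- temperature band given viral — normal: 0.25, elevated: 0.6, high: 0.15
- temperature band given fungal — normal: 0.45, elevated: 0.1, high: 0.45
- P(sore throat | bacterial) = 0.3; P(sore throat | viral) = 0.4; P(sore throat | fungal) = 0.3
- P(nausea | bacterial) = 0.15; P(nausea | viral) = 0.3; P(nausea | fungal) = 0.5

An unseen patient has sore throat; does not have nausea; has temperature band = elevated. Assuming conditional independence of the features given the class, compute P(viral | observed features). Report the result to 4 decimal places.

bacterial: 0.45 × 0.05 × 0.3 × (1−0.15) = 0.0057375
viral: 0.5 × 0.6 × 0.4 × (1−0.3) = 0.084
fungal: 0.05 × 0.1 × 0.3 × (1−0.5) = 0.00075
P(viral | x) = 0.084 / 0.0904875 ≈ 0.9283

0.9283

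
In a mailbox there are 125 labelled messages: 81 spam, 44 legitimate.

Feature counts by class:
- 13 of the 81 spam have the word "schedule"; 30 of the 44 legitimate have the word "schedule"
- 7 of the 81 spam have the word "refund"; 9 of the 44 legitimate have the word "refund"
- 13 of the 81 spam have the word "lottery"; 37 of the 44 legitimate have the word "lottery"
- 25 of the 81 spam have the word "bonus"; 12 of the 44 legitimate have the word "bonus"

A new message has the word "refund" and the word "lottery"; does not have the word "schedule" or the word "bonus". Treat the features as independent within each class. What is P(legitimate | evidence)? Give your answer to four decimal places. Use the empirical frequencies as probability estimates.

0.7287

spam: (81/125) × (68/81) × (7/81) × (13/81) × (56/81) ≈ 0.00521643
legitimate: (44/125) × (14/44) × (9/44) × (37/44) × (32/44) ≈ 0.0140105
P(legitimate | x) = 0.0140105 / 0.01922693 ≈ 0.7287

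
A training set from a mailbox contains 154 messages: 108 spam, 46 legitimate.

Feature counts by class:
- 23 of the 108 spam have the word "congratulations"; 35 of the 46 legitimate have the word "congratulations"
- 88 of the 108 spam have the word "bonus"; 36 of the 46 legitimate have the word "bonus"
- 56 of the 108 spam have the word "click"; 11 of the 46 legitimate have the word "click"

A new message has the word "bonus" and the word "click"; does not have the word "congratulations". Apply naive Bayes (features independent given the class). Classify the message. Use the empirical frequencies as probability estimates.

spam: (108/154) × (85/108) × (88/108) × (56/108) ≈ 0.233196
legitimate: (46/154) × (11/46) × (36/46) × (11/46) ≈ 0.0133675
Highest score → spam.

spam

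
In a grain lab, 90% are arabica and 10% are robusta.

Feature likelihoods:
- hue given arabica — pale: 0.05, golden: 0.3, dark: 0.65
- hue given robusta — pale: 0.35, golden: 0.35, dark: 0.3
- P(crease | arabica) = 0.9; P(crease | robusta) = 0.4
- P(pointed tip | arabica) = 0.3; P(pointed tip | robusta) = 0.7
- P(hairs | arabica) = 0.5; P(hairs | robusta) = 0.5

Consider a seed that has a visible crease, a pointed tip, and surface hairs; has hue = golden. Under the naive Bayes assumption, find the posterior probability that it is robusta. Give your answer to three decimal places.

arabica: 0.9 × 0.3 × 0.9 × 0.3 × 0.5 = 0.03645
robusta: 0.1 × 0.35 × 0.4 × 0.7 × 0.5 = 0.0049
P(robusta | x) = 0.0049 / 0.04135 ≈ 0.119

0.119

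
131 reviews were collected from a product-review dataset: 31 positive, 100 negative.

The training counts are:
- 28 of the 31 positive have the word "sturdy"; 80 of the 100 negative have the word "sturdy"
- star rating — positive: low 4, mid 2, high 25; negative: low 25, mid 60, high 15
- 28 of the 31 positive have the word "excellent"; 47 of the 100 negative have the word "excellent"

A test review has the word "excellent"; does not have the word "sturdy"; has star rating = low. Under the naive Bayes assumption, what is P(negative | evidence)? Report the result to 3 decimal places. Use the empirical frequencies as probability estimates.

positive: (31/131) × (3/31) × (4/31) × (28/31) ≈ 0.00266898
negative: (100/131) × (20/100) × (25/100) × (47/100) ≈ 0.0179389
P(negative | x) = 0.0179389 / 0.02060788 ≈ 0.870

0.870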